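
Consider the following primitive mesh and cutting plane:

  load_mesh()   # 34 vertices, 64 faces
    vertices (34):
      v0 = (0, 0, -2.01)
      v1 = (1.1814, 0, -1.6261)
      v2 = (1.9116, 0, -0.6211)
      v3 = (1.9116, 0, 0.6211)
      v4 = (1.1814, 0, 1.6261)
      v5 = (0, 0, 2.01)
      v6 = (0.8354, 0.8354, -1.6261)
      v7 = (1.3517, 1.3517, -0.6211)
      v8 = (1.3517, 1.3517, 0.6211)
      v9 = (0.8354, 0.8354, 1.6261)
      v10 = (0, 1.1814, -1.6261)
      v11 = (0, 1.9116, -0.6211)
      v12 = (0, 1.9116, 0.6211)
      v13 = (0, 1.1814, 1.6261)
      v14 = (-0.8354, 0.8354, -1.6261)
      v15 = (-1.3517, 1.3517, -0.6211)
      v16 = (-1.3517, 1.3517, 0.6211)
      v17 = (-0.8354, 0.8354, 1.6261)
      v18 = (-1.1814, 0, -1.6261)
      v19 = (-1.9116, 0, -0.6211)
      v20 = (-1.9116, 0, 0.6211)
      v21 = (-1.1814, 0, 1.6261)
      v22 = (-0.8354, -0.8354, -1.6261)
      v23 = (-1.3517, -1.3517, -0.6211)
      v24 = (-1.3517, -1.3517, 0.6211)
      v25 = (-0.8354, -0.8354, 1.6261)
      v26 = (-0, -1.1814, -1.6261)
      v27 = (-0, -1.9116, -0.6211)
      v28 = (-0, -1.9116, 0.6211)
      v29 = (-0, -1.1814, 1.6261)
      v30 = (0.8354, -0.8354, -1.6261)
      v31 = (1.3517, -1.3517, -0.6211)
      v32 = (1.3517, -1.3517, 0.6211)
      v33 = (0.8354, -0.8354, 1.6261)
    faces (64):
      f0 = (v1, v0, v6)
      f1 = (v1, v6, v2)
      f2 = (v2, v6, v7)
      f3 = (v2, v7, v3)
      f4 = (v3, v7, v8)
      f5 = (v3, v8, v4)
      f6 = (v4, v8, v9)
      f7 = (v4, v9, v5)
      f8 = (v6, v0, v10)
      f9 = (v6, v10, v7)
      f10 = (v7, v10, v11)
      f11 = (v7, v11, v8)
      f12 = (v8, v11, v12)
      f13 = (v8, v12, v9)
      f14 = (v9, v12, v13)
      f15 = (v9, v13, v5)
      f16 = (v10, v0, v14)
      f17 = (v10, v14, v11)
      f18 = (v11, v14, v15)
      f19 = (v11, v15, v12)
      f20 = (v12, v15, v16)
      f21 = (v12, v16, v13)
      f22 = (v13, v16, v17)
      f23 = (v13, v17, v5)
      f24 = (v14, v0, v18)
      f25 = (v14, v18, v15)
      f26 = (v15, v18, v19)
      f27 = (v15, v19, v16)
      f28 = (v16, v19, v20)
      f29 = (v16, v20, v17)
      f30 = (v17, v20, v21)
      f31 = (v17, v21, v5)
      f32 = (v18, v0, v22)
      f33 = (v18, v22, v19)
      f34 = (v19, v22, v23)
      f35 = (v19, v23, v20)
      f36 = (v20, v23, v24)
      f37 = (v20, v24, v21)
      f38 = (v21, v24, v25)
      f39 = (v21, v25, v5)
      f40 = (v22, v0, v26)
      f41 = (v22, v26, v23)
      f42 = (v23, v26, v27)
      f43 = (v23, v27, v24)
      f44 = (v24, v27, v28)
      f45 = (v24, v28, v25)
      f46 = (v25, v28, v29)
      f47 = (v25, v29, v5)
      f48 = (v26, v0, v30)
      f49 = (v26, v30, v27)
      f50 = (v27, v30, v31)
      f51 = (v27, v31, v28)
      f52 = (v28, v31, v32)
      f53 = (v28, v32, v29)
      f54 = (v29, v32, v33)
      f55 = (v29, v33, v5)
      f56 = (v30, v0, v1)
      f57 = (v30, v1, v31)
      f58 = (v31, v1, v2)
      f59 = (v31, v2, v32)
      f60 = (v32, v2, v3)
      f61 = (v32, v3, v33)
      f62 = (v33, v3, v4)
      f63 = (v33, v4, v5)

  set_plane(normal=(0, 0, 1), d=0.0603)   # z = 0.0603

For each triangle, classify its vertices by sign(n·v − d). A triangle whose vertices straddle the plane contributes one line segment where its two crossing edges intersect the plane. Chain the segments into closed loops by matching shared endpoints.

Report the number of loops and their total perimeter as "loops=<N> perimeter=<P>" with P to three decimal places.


loops=1 perimeter=11.705

Straddling triangles (16 of 64):
  (v2,v7,v3) [--+] → (1.65883, 0.610235, 0.0603)–(1.9116, 0, 0.0603)  len=0.6605
  (v3,v7,v8) [+-+] → (1.65883, 0.610235, 0.0603)–(1.3517, 1.3517, 0.0603)  len=0.8026
  (v7,v11,v8) [--+] → (0.741465, 1.60447, 0.0603)–(1.3517, 1.3517, 0.0603)  len=0.6605
  (v8,v11,v12) [+-+] → (0.741465, 1.60447, 0.0603)–(0, 1.9116, 0.0603)  len=0.8026
  (v11,v15,v12) [--+] → (-0.610235, 1.65883, 0.0603)–(0, 1.9116, 0.0603)  len=0.6605
  (v12,v15,v16) [+-+] → (-0.610235, 1.65883, 0.0603)–(-1.3517, 1.3517, 0.0603)  len=0.8026
  (v15,v19,v16) [--+] → (-1.60447, 0.741465, 0.0603)–(-1.3517, 1.3517, 0.0603)  len=0.6605
  (v16,v19,v20) [+-+] → (-1.60447, 0.741465, 0.0603)–(-1.9116, 0, 0.0603)  len=0.8026
  (v19,v23,v20) [--+] → (-1.65883, -0.610235, 0.0603)–(-1.9116, 0, 0.0603)  len=0.6605
  (v20,v23,v24) [+-+] → (-1.65883, -0.610235, 0.0603)–(-1.3517, -1.3517, 0.0603)  len=0.8026
  (v23,v27,v24) [--+] → (-0.741465, -1.60447, 0.0603)–(-1.3517, -1.3517, 0.0603)  len=0.6605
  (v24,v27,v28) [+-+] → (-0.741465, -1.60447, 0.0603)–(0, -1.9116, 0.0603)  len=0.8026
  (v27,v31,v28) [--+] → (0.610235, -1.65883, 0.0603)–(0, -1.9116, 0.0603)  len=0.6605
  (v28,v31,v32) [+-+] → (0.610235, -1.65883, 0.0603)–(1.3517, -1.3517, 0.0603)  len=0.8026
  (v31,v2,v32) [--+] → (1.60447, -0.741465, 0.0603)–(1.3517, -1.3517, 0.0603)  len=0.6605
  (v32,v2,v3) [+-+] → (1.60447, -0.741465, 0.0603)–(1.9116, 0, 0.0603)  len=0.8026

Chained into 1 loop(s):
  loop 1: 16 segments, perimeter = 11.7046
Total perimeter = 11.705


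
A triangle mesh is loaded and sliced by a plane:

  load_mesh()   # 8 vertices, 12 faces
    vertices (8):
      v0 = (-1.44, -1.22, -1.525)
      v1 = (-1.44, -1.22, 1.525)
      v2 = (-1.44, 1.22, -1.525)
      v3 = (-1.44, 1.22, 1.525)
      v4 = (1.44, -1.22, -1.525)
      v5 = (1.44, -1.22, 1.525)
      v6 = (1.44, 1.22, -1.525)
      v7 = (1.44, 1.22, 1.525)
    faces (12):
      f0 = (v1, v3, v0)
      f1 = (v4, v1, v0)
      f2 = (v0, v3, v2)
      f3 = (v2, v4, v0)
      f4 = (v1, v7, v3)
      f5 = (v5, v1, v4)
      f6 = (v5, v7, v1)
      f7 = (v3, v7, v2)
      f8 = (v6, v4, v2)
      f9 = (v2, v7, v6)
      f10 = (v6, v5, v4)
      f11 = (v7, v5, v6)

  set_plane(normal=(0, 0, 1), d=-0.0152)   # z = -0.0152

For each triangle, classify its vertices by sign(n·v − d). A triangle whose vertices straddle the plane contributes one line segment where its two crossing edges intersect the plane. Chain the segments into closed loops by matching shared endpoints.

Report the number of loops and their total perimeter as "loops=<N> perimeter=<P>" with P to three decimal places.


loops=1 perimeter=10.640

Straddling triangles (8 of 12):
  (v1,v3,v0) [++-] → (-1.44, -0.01216, -0.0152)–(-1.44, -1.22, -0.0152)  len=1.2078
  (v4,v1,v0) [-+-] → (0.0143528, -1.22, -0.0152)–(-1.44, -1.22, -0.0152)  len=1.4544
  (v0,v3,v2) [-+-] → (-1.44, -0.01216, -0.0152)–(-1.44, 1.22, -0.0152)  len=1.2322
  (v5,v1,v4) [++-] → (0.0143528, -1.22, -0.0152)–(1.44, -1.22, -0.0152)  len=1.4256
  (v3,v7,v2) [++-] → (-0.0143528, 1.22, -0.0152)–(-1.44, 1.22, -0.0152)  len=1.4256
  (v2,v7,v6) [-+-] → (-0.0143528, 1.22, -0.0152)–(1.44, 1.22, -0.0152)  len=1.4544
  (v6,v5,v4) [-+-] → (1.44, 0.01216, -0.0152)–(1.44, -1.22, -0.0152)  len=1.2322
  (v7,v5,v6) [++-] → (1.44, 0.01216, -0.0152)–(1.44, 1.22, -0.0152)  len=1.2078

Chained into 1 loop(s):
  loop 1: 8 segments, perimeter = 10.6400
Total perimeter = 10.640


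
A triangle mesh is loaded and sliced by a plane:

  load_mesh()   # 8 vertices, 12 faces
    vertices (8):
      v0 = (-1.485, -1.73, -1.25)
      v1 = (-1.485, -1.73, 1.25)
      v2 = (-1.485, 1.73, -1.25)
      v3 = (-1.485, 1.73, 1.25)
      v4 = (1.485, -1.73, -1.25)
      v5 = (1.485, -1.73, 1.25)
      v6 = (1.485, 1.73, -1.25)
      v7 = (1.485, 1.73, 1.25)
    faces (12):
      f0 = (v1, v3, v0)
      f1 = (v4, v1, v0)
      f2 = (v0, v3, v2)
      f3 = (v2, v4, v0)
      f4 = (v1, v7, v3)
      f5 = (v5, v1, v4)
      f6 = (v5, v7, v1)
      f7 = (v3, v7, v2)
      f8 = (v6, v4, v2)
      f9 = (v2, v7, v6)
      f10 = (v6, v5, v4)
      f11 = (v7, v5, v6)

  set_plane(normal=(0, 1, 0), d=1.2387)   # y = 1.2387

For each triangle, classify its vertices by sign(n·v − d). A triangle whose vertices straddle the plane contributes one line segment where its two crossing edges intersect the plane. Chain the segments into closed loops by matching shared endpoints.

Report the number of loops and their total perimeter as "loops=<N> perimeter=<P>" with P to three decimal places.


Straddling triangles (8 of 12):
  (v1,v3,v0) [-+-] → (-1.485, 1.2387, 1.25)–(-1.485, 1.2387, 0.895014)  len=0.3550
  (v0,v3,v2) [-++] → (-1.485, 1.2387, 0.895014)–(-1.485, 1.2387, -1.25)  len=2.1450
  (v2,v4,v0) [+--] → (-1.06328, 1.2387, -1.25)–(-1.485, 1.2387, -1.25)  len=0.4217
  (v1,v7,v3) [-++] → (1.06328, 1.2387, 1.25)–(-1.485, 1.2387, 1.25)  len=2.5483
  (v5,v7,v1) [-+-] → (1.485, 1.2387, 1.25)–(1.06328, 1.2387, 1.25)  len=0.4217
  (v6,v4,v2) [+-+] → (1.485, 1.2387, -1.25)–(-1.06328, 1.2387, -1.25)  len=2.5483
  (v6,v5,v4) [+--] → (1.485, 1.2387, -0.895014)–(1.485, 1.2387, -1.25)  len=0.3550
  (v7,v5,v6) [+-+] → (1.485, 1.2387, 1.25)–(1.485, 1.2387, -0.895014)  len=2.1450

Chained into 1 loop(s):
  loop 1: 8 segments, perimeter = 10.9400
Total perimeter = 10.940

loops=1 perimeter=10.940


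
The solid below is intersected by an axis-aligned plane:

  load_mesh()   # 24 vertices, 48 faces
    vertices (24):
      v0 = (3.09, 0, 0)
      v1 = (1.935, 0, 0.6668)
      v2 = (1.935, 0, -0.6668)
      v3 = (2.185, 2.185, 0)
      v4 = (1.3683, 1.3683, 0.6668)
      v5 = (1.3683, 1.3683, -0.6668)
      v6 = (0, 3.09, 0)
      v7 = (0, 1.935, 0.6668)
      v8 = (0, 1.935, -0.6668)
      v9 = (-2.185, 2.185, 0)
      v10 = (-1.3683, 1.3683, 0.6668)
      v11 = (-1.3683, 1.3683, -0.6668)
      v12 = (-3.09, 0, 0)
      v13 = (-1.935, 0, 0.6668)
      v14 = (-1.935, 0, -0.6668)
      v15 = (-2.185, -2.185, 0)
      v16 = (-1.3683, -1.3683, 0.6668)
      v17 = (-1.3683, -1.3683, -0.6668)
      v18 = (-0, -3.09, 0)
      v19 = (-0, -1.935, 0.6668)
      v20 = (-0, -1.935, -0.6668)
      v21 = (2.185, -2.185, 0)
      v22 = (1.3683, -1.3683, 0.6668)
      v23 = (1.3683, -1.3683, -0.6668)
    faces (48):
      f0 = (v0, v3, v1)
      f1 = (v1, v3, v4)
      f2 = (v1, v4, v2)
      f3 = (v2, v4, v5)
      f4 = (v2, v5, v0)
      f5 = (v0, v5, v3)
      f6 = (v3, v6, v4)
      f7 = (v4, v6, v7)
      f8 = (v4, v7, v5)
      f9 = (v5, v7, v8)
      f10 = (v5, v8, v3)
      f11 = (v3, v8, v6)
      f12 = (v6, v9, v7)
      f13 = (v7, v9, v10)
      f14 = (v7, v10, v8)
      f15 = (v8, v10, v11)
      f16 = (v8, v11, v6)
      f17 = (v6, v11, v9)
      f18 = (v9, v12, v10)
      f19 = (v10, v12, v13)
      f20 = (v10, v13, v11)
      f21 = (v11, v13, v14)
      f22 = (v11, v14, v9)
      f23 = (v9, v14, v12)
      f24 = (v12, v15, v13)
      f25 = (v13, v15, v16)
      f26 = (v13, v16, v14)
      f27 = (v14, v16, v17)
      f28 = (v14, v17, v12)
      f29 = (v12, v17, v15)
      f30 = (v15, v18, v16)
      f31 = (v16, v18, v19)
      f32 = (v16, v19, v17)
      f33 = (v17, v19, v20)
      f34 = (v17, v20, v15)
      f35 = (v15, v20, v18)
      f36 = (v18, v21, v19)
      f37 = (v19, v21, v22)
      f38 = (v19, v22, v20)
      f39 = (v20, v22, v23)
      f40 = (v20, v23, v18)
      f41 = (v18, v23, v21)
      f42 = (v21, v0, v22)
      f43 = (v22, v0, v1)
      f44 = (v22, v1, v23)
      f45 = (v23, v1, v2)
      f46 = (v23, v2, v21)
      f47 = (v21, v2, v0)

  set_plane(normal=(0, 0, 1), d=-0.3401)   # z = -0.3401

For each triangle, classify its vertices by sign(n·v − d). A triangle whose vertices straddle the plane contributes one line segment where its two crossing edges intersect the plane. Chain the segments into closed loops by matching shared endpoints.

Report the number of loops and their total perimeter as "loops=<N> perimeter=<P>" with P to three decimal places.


Straddling triangles (32 of 48):
  (v1,v4,v2) [++-] → (1.79617, 0.335201, -0.3401)–(1.935, 0, -0.3401)  len=0.3628
  (v2,v4,v5) [-+-] → (1.79617, 0.335201, -0.3401)–(1.3683, 1.3683, -0.3401)  len=1.1182
  (v2,v5,v0) [--+] → (2.21185, 0.697899, -0.3401)–(2.50089, 0, -0.3401)  len=0.7554
  (v0,v5,v3) [+-+] → (2.21185, 0.697899, -0.3401)–(1.76844, 1.76844, -0.3401)  len=1.1587
  (v4,v7,v5) [++-] → (1.0331, 1.50713, -0.3401)–(1.3683, 1.3683, -0.3401)  len=0.3628
  (v5,v7,v8) [-+-] → (1.0331, 1.50713, -0.3401)–(0, 1.935, -0.3401)  len=1.1182
  (v5,v8,v3) [--+] → (1.07055, 2.05749, -0.3401)–(1.76844, 1.76844, -0.3401)  len=0.7554
  (v3,v8,v6) [+-+] → (1.07055, 2.05749, -0.3401)–(0, 2.50089, -0.3401)  len=1.1587
  (v7,v10,v8) [++-] → (-0.335201, 1.79617, -0.3401)–(0, 1.935, -0.3401)  len=0.3628
  (v8,v10,v11) [-+-] → (-0.335201, 1.79617, -0.3401)–(-1.3683, 1.3683, -0.3401)  len=1.1182
  (v8,v11,v6) [--+] → (-0.697899, 2.21185, -0.3401)–(0, 2.50089, -0.3401)  len=0.7554
  (v6,v11,v9) [+-+] → (-0.697899, 2.21185, -0.3401)–(-1.76844, 1.76844, -0.3401)  len=1.1587
  (v10,v13,v11) [++-] → (-1.50713, 1.0331, -0.3401)–(-1.3683, 1.3683, -0.3401)  len=0.3628
  (v11,v13,v14) [-+-] → (-1.50713, 1.0331, -0.3401)–(-1.935, 0, -0.3401)  len=1.1182
  (v11,v14,v9) [--+] → (-2.05749, 1.07055, -0.3401)–(-1.76844, 1.76844, -0.3401)  len=0.7554
  (v9,v14,v12) [+-+] → (-2.05749, 1.07055, -0.3401)–(-2.50089, 0, -0.3401)  len=1.1587
  (v13,v16,v14) [++-] → (-1.79617, -0.335201, -0.3401)–(-1.935, 0, -0.3401)  len=0.3628
  (v14,v16,v17) [-+-] → (-1.79617, -0.335201, -0.3401)–(-1.3683, -1.3683, -0.3401)  len=1.1182
  (v14,v17,v12) [--+] → (-2.21185, -0.697899, -0.3401)–(-2.50089, 0, -0.3401)  len=0.7554
  (v12,v17,v15) [+-+] → (-2.21185, -0.697899, -0.3401)–(-1.76844, -1.76844, -0.3401)  len=1.1587
  (v16,v19,v17) [++-] → (-1.0331, -1.50713, -0.3401)–(-1.3683, -1.3683, -0.3401)  len=0.3628
  (v17,v19,v20) [-+-] → (-1.0331, -1.50713, -0.3401)–(0, -1.935, -0.3401)  len=1.1182
  (v17,v20,v15) [--+] → (-1.07055, -2.05749, -0.3401)–(-1.76844, -1.76844, -0.3401)  len=0.7554
  (v15,v20,v18) [+-+] → (-1.07055, -2.05749, -0.3401)–(0, -2.50089, -0.3401)  len=1.1587
  (v19,v22,v20) [++-] → (0.335201, -1.79617, -0.3401)–(0, -1.935, -0.3401)  len=0.3628
  (v20,v22,v23) [-+-] → (0.335201, -1.79617, -0.3401)–(1.3683, -1.3683, -0.3401)  len=1.1182
  (v20,v23,v18) [--+] → (0.697899, -2.21185, -0.3401)–(0, -2.50089, -0.3401)  len=0.7554
  (v18,v23,v21) [+-+] → (0.697899, -2.21185, -0.3401)–(1.76844, -1.76844, -0.3401)  len=1.1587
  (v22,v1,v23) [++-] → (1.50713, -1.0331, -0.3401)–(1.3683, -1.3683, -0.3401)  len=0.3628
  (v23,v1,v2) [-+-] → (1.50713, -1.0331, -0.3401)–(1.935, 0, -0.3401)  len=1.1182
  (v23,v2,v21) [--+] → (2.05749, -1.07055, -0.3401)–(1.76844, -1.76844, -0.3401)  len=0.7554
  (v21,v2,v0) [+-+] → (2.05749, -1.07055, -0.3401)–(2.50089, 0, -0.3401)  len=1.1587

Chained into 2 loop(s):
  loop 1: 16 segments, perimeter = 11.8481
  loop 2: 16 segments, perimeter = 15.3130
Total perimeter = 27.161

loops=2 perimeter=27.161


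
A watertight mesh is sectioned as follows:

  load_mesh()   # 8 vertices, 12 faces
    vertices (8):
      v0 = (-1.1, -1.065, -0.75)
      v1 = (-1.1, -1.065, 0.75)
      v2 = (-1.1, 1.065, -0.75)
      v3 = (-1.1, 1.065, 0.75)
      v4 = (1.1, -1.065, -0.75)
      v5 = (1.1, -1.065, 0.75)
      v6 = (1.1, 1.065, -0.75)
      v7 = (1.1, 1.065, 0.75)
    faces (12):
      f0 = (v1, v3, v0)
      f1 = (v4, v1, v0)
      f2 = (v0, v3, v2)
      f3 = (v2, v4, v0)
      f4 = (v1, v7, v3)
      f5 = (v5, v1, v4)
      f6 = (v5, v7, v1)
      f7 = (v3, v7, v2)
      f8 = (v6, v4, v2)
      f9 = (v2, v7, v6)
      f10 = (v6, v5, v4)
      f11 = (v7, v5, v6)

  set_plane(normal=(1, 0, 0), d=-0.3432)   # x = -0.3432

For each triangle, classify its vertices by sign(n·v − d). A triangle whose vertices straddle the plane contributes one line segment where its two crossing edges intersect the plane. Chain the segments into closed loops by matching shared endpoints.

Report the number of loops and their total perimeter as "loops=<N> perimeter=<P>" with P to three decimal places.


loops=1 perimeter=7.260

Straddling triangles (8 of 12):
  (v4,v1,v0) [+--] → (-0.3432, -1.065, 0.234)–(-0.3432, -1.065, -0.75)  len=0.9840
  (v2,v4,v0) [-+-] → (-0.3432, 0.33228, -0.75)–(-0.3432, -1.065, -0.75)  len=1.3973
  (v1,v7,v3) [-+-] → (-0.3432, -0.33228, 0.75)–(-0.3432, 1.065, 0.75)  len=1.3973
  (v5,v1,v4) [+-+] → (-0.3432, -1.065, 0.75)–(-0.3432, -1.065, 0.234)  len=0.5160
  (v5,v7,v1) [++-] → (-0.3432, -0.33228, 0.75)–(-0.3432, -1.065, 0.75)  len=0.7327
  (v3,v7,v2) [-+-] → (-0.3432, 1.065, 0.75)–(-0.3432, 1.065, -0.234)  len=0.9840
  (v6,v4,v2) [++-] → (-0.3432, 0.33228, -0.75)–(-0.3432, 1.065, -0.75)  len=0.7327
  (v2,v7,v6) [-++] → (-0.3432, 1.065, -0.234)–(-0.3432, 1.065, -0.75)  len=0.5160

Chained into 1 loop(s):
  loop 1: 8 segments, perimeter = 7.2600
Total perimeter = 7.260


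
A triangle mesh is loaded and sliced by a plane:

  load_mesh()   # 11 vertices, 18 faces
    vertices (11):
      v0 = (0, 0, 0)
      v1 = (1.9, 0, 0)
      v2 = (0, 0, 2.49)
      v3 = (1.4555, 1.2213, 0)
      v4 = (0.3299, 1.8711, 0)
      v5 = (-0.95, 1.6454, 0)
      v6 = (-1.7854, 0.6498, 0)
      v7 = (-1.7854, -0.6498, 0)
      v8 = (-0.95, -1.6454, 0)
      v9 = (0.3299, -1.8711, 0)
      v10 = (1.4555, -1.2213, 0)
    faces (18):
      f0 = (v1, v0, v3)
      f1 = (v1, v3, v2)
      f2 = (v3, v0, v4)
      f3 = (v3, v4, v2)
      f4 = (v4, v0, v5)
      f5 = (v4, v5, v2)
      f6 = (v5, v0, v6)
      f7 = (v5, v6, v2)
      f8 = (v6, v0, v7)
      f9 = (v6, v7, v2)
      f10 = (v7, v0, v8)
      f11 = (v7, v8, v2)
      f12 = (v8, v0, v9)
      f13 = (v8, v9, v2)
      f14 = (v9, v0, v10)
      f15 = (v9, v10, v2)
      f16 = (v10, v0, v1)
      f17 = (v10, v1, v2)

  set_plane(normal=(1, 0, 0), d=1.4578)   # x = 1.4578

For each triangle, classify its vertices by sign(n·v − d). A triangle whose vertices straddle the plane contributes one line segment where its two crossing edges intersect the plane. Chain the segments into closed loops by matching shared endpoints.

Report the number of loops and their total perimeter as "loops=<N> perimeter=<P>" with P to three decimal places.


Straddling triangles (4 of 18):
  (v1,v0,v3) [+--] → (1.4578, 0, 0)–(1.4578, 1.21498, 0)  len=1.2150
  (v1,v3,v2) [+--] → (1.4578, 1.21498, 0)–(1.4578, 0, 0.579515)  len=1.3461
  (v10,v0,v1) [--+] → (1.4578, 0, 0)–(1.4578, -1.21498, 0)  len=1.2150
  (v10,v1,v2) [-+-] → (1.4578, -1.21498, 0)–(1.4578, 0, 0.579515)  len=1.3461

Chained into 1 loop(s):
  loop 1: 4 segments, perimeter = 5.1222
Total perimeter = 5.122

loops=1 perimeter=5.122


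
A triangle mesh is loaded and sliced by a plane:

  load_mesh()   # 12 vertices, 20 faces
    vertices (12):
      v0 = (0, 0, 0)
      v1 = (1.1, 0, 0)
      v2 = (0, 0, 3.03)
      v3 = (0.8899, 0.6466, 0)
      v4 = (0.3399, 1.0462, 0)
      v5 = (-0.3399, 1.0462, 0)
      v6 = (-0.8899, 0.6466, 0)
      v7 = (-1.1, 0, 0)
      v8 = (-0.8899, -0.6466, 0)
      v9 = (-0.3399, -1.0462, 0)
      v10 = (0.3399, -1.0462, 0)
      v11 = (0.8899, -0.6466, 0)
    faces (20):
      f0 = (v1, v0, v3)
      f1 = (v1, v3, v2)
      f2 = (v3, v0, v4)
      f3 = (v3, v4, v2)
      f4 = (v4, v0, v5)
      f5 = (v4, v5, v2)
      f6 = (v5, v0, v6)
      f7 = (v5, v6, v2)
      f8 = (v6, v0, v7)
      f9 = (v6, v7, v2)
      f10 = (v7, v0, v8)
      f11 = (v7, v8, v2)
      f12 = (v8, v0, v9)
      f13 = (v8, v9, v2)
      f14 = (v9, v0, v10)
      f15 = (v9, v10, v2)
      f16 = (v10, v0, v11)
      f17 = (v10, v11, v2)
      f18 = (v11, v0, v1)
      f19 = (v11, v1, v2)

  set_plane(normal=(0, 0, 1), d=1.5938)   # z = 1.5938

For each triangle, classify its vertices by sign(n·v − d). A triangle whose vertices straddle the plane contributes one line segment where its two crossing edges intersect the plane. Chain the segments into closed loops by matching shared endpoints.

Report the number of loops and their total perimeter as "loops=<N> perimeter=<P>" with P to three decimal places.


Straddling triangles (10 of 20):
  (v1,v3,v2) [--+] → (0.421807, 0.306484, 1.5938)–(0.521393, 0, 1.5938)  len=0.3223
  (v3,v4,v2) [--+] → (0.16111, 0.495892, 1.5938)–(0.421807, 0.306484, 1.5938)  len=0.3222
  (v4,v5,v2) [--+] → (-0.16111, 0.495892, 1.5938)–(0.16111, 0.495892, 1.5938)  len=0.3222
  (v5,v6,v2) [--+] → (-0.421807, 0.306484, 1.5938)–(-0.16111, 0.495892, 1.5938)  len=0.3222
  (v6,v7,v2) [--+] → (-0.521393, 0, 1.5938)–(-0.421807, 0.306484, 1.5938)  len=0.3223
  (v7,v8,v2) [--+] → (-0.421807, -0.306484, 1.5938)–(-0.521393, 0, 1.5938)  len=0.3223
  (v8,v9,v2) [--+] → (-0.16111, -0.495892, 1.5938)–(-0.421807, -0.306484, 1.5938)  len=0.3222
  (v9,v10,v2) [--+] → (0.16111, -0.495892, 1.5938)–(-0.16111, -0.495892, 1.5938)  len=0.3222
  (v10,v11,v2) [--+] → (0.421807, -0.306484, 1.5938)–(0.16111, -0.495892, 1.5938)  len=0.3222
  (v11,v1,v2) [--+] → (0.521393, 0, 1.5938)–(0.421807, -0.306484, 1.5938)  len=0.3223

Chained into 1 loop(s):
  loop 1: 10 segments, perimeter = 3.2224
Total perimeter = 3.222

loops=1 perimeter=3.222


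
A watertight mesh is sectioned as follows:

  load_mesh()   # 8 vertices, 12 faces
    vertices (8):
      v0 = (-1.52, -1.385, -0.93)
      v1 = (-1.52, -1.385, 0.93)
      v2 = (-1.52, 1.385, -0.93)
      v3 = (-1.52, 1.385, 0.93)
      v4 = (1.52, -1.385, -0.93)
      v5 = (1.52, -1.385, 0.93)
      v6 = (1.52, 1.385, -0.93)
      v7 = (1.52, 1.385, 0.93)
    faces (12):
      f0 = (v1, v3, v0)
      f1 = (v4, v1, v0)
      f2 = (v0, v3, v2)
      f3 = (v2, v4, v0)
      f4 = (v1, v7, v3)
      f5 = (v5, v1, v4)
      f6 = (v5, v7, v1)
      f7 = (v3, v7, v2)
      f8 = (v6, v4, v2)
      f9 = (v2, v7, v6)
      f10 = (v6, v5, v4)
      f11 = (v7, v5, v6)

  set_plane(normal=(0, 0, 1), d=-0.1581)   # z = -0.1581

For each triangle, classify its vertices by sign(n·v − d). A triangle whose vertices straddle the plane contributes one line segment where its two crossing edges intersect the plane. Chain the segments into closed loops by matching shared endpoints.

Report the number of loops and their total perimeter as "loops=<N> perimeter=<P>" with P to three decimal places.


loops=1 perimeter=11.620

Straddling triangles (8 of 12):
  (v1,v3,v0) [++-] → (-1.52, -0.23545, -0.1581)–(-1.52, -1.385, -0.1581)  len=1.1496
  (v4,v1,v0) [-+-] → (0.2584, -1.385, -0.1581)–(-1.52, -1.385, -0.1581)  len=1.7784
  (v0,v3,v2) [-+-] → (-1.52, -0.23545, -0.1581)–(-1.52, 1.385, -0.1581)  len=1.6205
  (v5,v1,v4) [++-] → (0.2584, -1.385, -0.1581)–(1.52, -1.385, -0.1581)  len=1.2616
  (v3,v7,v2) [++-] → (-0.2584, 1.385, -0.1581)–(-1.52, 1.385, -0.1581)  len=1.2616
  (v2,v7,v6) [-+-] → (-0.2584, 1.385, -0.1581)–(1.52, 1.385, -0.1581)  len=1.7784
  (v6,v5,v4) [-+-] → (1.52, 0.23545, -0.1581)–(1.52, -1.385, -0.1581)  len=1.6205
  (v7,v5,v6) [++-] → (1.52, 0.23545, -0.1581)–(1.52, 1.385, -0.1581)  len=1.1496

Chained into 1 loop(s):
  loop 1: 8 segments, perimeter = 11.6200
Total perimeter = 11.620


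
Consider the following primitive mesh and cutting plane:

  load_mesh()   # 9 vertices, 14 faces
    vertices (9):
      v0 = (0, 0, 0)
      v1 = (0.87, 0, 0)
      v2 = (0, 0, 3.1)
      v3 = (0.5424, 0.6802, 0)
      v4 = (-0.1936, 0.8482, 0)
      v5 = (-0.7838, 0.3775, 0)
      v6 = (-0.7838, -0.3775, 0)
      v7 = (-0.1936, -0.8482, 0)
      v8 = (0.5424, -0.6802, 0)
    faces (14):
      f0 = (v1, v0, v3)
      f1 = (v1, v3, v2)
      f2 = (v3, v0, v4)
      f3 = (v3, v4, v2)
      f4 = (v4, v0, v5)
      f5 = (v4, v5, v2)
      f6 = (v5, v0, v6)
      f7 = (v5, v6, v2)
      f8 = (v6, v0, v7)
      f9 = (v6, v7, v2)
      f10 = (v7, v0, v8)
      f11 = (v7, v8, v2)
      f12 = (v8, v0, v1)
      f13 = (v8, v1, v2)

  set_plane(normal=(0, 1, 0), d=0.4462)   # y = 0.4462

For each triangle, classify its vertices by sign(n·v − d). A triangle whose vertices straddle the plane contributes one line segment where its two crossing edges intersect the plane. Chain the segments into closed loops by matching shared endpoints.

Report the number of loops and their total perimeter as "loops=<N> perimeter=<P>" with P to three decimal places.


Straddling triangles (6 of 14):
  (v1,v0,v3) [--+] → (0.355805, 0.4462, 0)–(0.6551, 0.4462, 0)  len=0.2993
  (v1,v3,v2) [-+-] → (0.6551, 0.4462, 0)–(0.355805, 0.4462, 1.06645)  len=1.1077
  (v3,v0,v4) [+-+] → (0.355805, 0.4462, 0)–(-0.101844, 0.4462, 0)  len=0.4576
  (v3,v4,v2) [++-] → (-0.101844, 0.4462, 1.46923)–(0.355805, 0.4462, 1.06645)  len=0.6097
  (v4,v0,v5) [+--] → (-0.101844, 0.4462, 0)–(-0.697659, 0.4462, 0)  len=0.5958
  (v4,v5,v2) [+--] → (-0.697659, 0.4462, 0)–(-0.101844, 0.4462, 1.46923)  len=1.5854

Chained into 1 loop(s):
  loop 1: 6 segments, perimeter = 4.6555
Total perimeter = 4.656

loops=1 perimeter=4.656


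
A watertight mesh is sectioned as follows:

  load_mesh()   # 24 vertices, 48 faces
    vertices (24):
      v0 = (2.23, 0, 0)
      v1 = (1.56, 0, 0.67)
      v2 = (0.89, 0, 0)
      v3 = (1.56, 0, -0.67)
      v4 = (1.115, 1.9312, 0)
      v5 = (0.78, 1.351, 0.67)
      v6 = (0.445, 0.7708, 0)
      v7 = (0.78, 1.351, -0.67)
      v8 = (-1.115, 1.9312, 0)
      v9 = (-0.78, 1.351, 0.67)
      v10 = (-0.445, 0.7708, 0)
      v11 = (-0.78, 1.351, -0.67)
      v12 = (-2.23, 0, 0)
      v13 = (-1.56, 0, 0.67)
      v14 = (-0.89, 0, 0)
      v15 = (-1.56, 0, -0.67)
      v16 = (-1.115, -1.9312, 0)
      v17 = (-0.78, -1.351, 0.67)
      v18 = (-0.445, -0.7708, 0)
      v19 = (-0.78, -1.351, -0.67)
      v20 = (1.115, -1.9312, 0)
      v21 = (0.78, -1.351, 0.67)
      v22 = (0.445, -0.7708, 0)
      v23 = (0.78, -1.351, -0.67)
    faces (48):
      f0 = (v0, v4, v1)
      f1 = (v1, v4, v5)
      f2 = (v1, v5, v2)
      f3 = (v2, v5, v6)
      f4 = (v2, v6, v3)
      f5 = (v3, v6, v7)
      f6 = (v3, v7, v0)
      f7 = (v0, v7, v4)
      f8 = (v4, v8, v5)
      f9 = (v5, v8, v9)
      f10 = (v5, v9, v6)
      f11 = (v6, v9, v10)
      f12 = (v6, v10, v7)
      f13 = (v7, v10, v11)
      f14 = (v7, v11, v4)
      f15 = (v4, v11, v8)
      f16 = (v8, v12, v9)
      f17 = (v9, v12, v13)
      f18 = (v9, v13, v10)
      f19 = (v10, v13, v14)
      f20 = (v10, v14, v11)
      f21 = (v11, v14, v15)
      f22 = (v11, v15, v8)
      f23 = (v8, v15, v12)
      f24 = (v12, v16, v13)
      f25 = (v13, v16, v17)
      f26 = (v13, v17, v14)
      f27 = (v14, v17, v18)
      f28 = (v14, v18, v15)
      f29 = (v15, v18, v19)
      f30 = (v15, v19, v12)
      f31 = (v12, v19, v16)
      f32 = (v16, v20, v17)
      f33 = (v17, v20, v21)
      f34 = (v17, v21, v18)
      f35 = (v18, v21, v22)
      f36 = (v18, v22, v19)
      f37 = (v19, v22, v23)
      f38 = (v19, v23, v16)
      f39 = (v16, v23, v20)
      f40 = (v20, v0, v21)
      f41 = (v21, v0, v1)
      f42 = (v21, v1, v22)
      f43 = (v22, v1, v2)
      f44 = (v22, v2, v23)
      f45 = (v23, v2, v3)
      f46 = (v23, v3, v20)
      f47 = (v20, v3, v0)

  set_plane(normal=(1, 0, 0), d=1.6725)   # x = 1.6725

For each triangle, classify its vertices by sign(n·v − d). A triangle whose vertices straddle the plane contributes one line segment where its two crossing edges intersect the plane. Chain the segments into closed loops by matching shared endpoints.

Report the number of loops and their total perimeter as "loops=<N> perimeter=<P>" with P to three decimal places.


loops=1 perimeter=4.460

Straddling triangles (6 of 48):
  (v0,v4,v1) [+--] → (1.6725, 0.9656, 0)–(1.6725, 0, 0.5575)  len=1.1150
  (v3,v7,v0) [--+] → (1.6725, 0.519436, -0.257603)–(1.6725, 0, -0.5575)  len=0.5998
  (v0,v7,v4) [+--] → (1.6725, 0.519436, -0.257603)–(1.6725, 0.9656, 0)  len=0.5152
  (v20,v0,v21) [-+-] → (1.6725, -0.9656, 0)–(1.6725, -0.519436, 0.257603)  len=0.5152
  (v21,v0,v1) [-+-] → (1.6725, -0.519436, 0.257603)–(1.6725, 0, 0.5575)  len=0.5998
  (v20,v3,v0) [--+] → (1.6725, 0, -0.5575)–(1.6725, -0.9656, 0)  len=1.1150

Chained into 1 loop(s):
  loop 1: 6 segments, perimeter = 4.4599
Total perimeter = 4.460


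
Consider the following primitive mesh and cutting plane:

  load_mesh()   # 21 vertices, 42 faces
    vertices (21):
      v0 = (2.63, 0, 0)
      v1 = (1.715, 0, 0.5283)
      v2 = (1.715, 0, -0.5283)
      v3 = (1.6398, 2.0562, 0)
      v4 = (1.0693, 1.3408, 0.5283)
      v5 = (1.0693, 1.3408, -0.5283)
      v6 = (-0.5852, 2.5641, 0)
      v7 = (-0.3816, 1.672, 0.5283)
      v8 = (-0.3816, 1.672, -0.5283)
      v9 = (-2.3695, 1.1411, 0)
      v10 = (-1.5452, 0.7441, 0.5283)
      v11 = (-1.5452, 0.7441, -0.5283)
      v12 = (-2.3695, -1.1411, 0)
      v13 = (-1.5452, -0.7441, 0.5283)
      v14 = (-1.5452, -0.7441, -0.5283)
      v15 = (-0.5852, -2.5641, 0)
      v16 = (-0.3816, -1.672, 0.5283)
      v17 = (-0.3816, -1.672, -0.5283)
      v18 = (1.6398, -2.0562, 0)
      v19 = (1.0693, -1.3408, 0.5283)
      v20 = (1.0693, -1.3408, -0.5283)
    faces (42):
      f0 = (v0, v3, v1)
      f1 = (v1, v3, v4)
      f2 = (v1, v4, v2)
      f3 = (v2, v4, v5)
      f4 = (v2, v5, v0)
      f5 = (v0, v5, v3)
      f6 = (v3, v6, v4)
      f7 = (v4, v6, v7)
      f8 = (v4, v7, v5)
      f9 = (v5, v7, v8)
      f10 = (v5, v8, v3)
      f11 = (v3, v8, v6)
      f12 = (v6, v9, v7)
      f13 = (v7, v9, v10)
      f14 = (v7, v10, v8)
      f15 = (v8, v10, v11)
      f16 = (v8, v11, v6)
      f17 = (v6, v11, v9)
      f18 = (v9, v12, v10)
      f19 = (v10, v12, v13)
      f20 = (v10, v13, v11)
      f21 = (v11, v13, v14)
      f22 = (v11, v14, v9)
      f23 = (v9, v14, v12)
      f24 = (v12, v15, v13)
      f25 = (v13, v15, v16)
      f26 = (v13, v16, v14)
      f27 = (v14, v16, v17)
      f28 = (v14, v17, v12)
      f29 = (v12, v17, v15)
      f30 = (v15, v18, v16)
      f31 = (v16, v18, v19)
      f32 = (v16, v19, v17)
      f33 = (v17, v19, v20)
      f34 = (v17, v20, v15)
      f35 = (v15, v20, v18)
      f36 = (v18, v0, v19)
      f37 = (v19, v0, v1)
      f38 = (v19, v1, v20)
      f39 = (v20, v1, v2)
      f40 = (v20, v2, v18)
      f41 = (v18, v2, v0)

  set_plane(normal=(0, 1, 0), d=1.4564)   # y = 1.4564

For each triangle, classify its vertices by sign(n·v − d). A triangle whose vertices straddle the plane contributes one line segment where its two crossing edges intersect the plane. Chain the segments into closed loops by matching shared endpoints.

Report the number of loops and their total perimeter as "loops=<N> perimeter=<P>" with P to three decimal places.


loops=2 perimeter=7.942

Straddling triangles (14 of 42):
  (v0,v3,v1) [-+-] → (1.92864, 1.4564, 0)–(1.66174, 1.4564, 0.154107)  len=0.3082
  (v1,v3,v4) [-+-] → (1.66174, 1.4564, 0.154107)–(1.16149, 1.4564, 0.442933)  len=0.5776
  (v0,v5,v3) [--+] → (1.16149, 1.4564, -0.442933)–(1.92864, 1.4564, 0)  len=0.8858
  (v3,v6,v4) [++-] → (0.912952, 1.4564, 0.478376)–(1.16149, 1.4564, 0.442933)  len=0.2510
  (v4,v6,v7) [-++] → (0.912952, 1.4564, 0.478376)–(0.562887, 1.4564, 0.5283)  len=0.3536
  (v4,v7,v5) [-+-] → (0.562887, 1.4564, 0.5283)–(0.562887, 1.4564, -0.159511)  len=0.6878
  (v5,v7,v8) [-++] → (0.562887, 1.4564, -0.159511)–(0.562887, 1.4564, -0.5283)  len=0.3688
  (v5,v8,v3) [-++] → (0.562887, 1.4564, -0.5283)–(1.16149, 1.4564, -0.442933)  len=0.6047
  (v6,v9,v7) [+-+] → (-1.97415, 1.4564, 0)–(-1.18889, 1.4564, 0.313756)  len=0.8456
  (v7,v9,v10) [+--] → (-1.18889, 1.4564, 0.313756)–(-0.651966, 1.4564, 0.5283)  len=0.5782
  (v7,v10,v8) [+-+] → (-0.651966, 1.4564, 0.5283)–(-0.651966, 1.4564, -0.282796)  len=0.8111
  (v8,v10,v11) [+--] → (-0.651966, 1.4564, -0.282796)–(-0.651966, 1.4564, -0.5283)  len=0.2455
  (v8,v11,v6) [+-+] → (-0.651966, 1.4564, -0.5283)–(-1.16948, 1.4564, -0.321537)  len=0.5573
  (v6,v11,v9) [+--] → (-1.16948, 1.4564, -0.321537)–(-1.97415, 1.4564, 0)  len=0.8665

Chained into 2 loop(s):
  loop 1: 8 segments, perimeter = 4.0376
  loop 2: 6 segments, perimeter = 3.9042
Total perimeter = 7.942


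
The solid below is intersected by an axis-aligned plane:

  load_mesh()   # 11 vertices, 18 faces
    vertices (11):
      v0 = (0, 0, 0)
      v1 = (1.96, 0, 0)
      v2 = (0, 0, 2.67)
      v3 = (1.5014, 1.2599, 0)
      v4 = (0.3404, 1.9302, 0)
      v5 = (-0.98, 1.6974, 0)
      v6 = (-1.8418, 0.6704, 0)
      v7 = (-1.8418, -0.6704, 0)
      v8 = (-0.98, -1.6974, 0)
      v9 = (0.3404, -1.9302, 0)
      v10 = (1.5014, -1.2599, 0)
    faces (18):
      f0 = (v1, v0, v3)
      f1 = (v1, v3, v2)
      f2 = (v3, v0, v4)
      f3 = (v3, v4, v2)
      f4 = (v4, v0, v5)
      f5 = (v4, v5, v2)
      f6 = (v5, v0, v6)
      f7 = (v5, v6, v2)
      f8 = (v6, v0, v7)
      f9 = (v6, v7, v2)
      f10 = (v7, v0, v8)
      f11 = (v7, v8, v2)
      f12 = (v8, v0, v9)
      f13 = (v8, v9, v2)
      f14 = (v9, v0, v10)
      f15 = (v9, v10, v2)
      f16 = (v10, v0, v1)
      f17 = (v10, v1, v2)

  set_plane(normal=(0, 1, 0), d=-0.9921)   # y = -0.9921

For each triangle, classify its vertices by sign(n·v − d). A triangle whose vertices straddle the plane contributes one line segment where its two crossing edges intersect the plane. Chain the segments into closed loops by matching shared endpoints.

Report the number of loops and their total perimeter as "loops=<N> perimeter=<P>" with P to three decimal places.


loops=1 perimeter=7.383

Straddling triangles (8 of 18):
  (v7,v0,v8) [++-] → (-0.572793, -0.9921, 0)–(-1.57185, -0.9921, 0)  len=0.9991
  (v7,v8,v2) [+-+] → (-1.57185, -0.9921, 0)–(-0.572793, -0.9921, 1.10943)  len=1.4930
  (v8,v0,v9) [-+-] → (-0.572793, -0.9921, 0)–(0.174962, -0.9921, 0)  len=0.7478
  (v8,v9,v2) [--+] → (0.174962, -0.9921, 1.29765)–(-0.572793, -0.9921, 1.10943)  len=0.7711
  (v9,v0,v10) [-+-] → (0.174962, -0.9921, 0)–(1.18227, -0.9921, 0)  len=1.0073
  (v9,v10,v2) [--+] → (1.18227, -0.9921, 0.567526)–(0.174962, -0.9921, 1.29765)  len=1.2441
  (v10,v0,v1) [-++] → (1.18227, -0.9921, 0)–(1.59888, -0.9921, 0)  len=0.4166
  (v10,v1,v2) [-++] → (1.59888, -0.9921, 0)–(1.18227, -0.9921, 0.567526)  len=0.7040

Chained into 1 loop(s):
  loop 1: 8 segments, perimeter = 7.3829
Total perimeter = 7.383


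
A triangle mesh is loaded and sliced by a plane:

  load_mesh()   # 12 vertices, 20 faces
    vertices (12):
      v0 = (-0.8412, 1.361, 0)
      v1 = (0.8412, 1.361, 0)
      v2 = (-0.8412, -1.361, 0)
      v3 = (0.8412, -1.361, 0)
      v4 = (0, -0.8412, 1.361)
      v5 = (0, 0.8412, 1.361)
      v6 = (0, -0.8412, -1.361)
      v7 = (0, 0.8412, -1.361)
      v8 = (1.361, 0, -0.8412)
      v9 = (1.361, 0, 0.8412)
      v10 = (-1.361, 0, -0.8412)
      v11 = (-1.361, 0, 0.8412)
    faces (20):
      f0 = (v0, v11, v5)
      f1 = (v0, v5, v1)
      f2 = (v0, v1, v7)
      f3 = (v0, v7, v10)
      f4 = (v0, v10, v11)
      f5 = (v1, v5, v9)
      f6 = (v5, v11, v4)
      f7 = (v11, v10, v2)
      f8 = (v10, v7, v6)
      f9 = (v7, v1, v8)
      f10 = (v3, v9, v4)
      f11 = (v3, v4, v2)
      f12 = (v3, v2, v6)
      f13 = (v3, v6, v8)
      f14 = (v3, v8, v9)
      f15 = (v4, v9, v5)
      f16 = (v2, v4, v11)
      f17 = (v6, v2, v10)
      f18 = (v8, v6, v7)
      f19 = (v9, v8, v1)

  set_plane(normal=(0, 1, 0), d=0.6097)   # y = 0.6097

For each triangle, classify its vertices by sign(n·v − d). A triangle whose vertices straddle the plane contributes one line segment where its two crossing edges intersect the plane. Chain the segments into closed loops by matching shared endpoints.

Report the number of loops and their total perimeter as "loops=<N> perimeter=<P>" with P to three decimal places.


Straddling triangles (10 of 20):
  (v0,v11,v5) [+-+] → (-1.12814, 0.6097, 0.46436)–(-0.37455, 0.6097, 1.21795)  len=1.0657
  (v0,v7,v10) [++-] → (-0.37455, 0.6097, -1.21795)–(-1.12814, 0.6097, -0.46436)  len=1.0657
  (v0,v10,v11) [+--] → (-1.12814, 0.6097, -0.46436)–(-1.12814, 0.6097, 0.46436)  len=0.9287
  (v1,v5,v9) [++-] → (0.37455, 0.6097, 1.21795)–(1.12814, 0.6097, 0.46436)  len=1.0657
  (v5,v11,v4) [+--] → (-0.37455, 0.6097, 1.21795)–(0, 0.6097, 1.361)  len=0.4009
  (v10,v7,v6) [-+-] → (-0.37455, 0.6097, -1.21795)–(0, 0.6097, -1.361)  len=0.4009
  (v7,v1,v8) [++-] → (1.12814, 0.6097, -0.46436)–(0.37455, 0.6097, -1.21795)  len=1.0657
  (v4,v9,v5) [--+] → (0.37455, 0.6097, 1.21795)–(0, 0.6097, 1.361)  len=0.4009
  (v8,v6,v7) [--+] → (0, 0.6097, -1.361)–(0.37455, 0.6097, -1.21795)  len=0.4009
  (v9,v8,v1) [--+] → (1.12814, 0.6097, -0.46436)–(1.12814, 0.6097, 0.46436)  len=0.9287

Chained into 1 loop(s):
  loop 1: 10 segments, perimeter = 7.7241
Total perimeter = 7.724

loops=1 perimeter=7.724


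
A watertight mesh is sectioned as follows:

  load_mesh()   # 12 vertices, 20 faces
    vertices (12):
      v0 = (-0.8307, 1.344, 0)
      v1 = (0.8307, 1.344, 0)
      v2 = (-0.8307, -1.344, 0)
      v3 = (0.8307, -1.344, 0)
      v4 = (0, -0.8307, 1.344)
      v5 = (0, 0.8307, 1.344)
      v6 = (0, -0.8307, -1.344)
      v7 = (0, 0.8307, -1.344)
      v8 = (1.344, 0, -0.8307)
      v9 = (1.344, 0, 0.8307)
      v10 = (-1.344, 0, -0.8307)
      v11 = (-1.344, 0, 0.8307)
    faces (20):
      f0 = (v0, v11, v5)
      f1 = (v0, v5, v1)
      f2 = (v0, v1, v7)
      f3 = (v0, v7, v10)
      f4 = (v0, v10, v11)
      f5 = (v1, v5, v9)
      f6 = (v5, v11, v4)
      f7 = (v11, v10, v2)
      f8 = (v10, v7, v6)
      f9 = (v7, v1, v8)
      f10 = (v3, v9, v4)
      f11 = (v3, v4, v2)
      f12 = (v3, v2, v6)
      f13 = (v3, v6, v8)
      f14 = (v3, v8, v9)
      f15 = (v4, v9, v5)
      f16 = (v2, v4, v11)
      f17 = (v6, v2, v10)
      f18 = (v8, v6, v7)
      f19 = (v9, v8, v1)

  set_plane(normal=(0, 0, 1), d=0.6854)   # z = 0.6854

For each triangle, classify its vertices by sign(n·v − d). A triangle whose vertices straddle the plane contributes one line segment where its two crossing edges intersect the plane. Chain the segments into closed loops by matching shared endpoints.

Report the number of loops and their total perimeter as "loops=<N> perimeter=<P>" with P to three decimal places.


loops=1 perimeter=7.427

Straddling triangles (10 of 20):
  (v0,v11,v5) [-++] → (-1.25422, 0.235083, 0.6854)–(-0.407068, 1.08223, 0.6854)  len=1.1981
  (v0,v5,v1) [-+-] → (-0.407068, 1.08223, 0.6854)–(0.407068, 1.08223, 0.6854)  len=0.8141
  (v0,v10,v11) [--+] → (-1.344, 0, 0.6854)–(-1.25422, 0.235083, 0.6854)  len=0.2516
  (v1,v5,v9) [-++] → (0.407068, 1.08223, 0.6854)–(1.25422, 0.235083, 0.6854)  len=1.1981
  (v11,v10,v2) [+--] → (-1.344, 0, 0.6854)–(-1.25422, -0.235083, 0.6854)  len=0.2516
  (v3,v9,v4) [-++] → (1.25422, -0.235083, 0.6854)–(0.407068, -1.08223, 0.6854)  len=1.1981
  (v3,v4,v2) [-+-] → (0.407068, -1.08223, 0.6854)–(-0.407068, -1.08223, 0.6854)  len=0.8141
  (v3,v8,v9) [--+] → (1.344, 0, 0.6854)–(1.25422, -0.235083, 0.6854)  len=0.2516
  (v2,v4,v11) [-++] → (-0.407068, -1.08223, 0.6854)–(-1.25422, -0.235083, 0.6854)  len=1.1981
  (v9,v8,v1) [+--] → (1.344, 0, 0.6854)–(1.25422, 0.235083, 0.6854)  len=0.2516

Chained into 1 loop(s):
  loop 1: 10 segments, perimeter = 7.4270
Total perimeter = 7.427


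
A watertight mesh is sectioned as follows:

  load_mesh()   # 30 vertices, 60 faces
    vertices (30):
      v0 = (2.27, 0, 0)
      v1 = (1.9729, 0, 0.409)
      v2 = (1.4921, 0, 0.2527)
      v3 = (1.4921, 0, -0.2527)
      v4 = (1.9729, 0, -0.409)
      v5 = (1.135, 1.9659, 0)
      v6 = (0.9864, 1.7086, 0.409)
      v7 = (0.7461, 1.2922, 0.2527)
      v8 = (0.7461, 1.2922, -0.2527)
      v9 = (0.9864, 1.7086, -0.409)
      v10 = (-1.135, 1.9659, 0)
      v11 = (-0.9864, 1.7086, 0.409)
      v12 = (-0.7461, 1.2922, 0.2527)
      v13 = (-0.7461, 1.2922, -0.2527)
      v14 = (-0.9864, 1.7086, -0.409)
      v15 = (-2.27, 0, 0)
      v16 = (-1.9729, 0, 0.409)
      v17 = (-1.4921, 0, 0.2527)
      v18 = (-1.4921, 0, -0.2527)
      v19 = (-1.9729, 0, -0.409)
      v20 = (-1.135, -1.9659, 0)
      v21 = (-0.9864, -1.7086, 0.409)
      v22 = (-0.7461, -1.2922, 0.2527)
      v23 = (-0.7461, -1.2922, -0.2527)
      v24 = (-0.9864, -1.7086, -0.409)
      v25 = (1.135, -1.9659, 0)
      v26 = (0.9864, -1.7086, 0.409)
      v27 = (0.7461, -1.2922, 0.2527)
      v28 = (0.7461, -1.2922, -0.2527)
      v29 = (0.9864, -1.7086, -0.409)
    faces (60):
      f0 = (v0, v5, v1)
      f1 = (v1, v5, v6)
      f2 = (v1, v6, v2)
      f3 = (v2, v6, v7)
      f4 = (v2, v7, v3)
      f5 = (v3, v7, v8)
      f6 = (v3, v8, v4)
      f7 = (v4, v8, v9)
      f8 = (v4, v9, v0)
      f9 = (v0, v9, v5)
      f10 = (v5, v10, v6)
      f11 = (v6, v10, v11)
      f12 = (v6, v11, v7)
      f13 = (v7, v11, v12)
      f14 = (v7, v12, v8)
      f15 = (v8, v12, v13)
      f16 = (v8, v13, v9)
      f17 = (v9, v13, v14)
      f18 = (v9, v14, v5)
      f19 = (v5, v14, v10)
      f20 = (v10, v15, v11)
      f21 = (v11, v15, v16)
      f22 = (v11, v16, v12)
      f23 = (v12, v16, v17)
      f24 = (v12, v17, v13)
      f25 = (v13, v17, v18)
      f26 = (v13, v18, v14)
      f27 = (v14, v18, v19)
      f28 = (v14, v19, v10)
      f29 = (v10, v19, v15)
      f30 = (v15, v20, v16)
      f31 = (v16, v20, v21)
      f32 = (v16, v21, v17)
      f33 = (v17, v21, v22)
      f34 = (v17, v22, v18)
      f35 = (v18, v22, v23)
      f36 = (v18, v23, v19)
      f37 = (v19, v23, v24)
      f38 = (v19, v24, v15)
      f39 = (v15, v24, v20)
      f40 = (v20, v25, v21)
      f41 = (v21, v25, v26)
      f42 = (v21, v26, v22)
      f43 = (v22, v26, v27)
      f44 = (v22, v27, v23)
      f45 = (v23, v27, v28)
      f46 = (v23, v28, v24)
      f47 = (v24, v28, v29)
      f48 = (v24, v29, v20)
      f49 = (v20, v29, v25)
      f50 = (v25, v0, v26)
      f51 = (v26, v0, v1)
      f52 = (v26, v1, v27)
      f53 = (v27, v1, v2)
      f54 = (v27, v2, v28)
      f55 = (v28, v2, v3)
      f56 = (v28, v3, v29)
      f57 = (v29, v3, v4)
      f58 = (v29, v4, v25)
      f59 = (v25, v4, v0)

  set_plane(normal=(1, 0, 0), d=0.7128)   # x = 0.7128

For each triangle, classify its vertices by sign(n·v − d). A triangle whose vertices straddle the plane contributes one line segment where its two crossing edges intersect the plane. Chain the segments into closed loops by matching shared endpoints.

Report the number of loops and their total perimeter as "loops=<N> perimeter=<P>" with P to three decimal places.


loops=2 perimeter=4.723

Straddling triangles (20 of 60):
  (v5,v10,v6) [+-+] → (0.7128, 1.9659, 0)–(0.7128, 1.74178, 0.356251)  len=0.4209
  (v6,v10,v11) [+--] → (0.7128, 1.74178, 0.356251)–(0.7128, 1.7086, 0.409)  len=0.0623
  (v6,v11,v7) [+-+] → (0.7128, 1.7086, 0.409)–(0.7128, 1.3002, 0.255704)  len=0.4362
  (v7,v11,v12) [+--] → (0.7128, 1.3002, 0.255704)–(0.7128, 1.2922, 0.2527)  len=0.0085
  (v7,v12,v8) [+-+] → (0.7128, 1.2922, 0.2527)–(0.7128, 1.2922, -0.241421)  len=0.4941
  (v8,v12,v13) [+--] → (0.7128, 1.2922, -0.241421)–(0.7128, 1.2922, -0.2527)  len=0.0113
  (v8,v13,v9) [+-+] → (0.7128, 1.2922, -0.2527)–(0.7128, 1.64284, -0.384317)  len=0.3745
  (v9,v13,v14) [+--] → (0.7128, 1.64284, -0.384317)–(0.7128, 1.7086, -0.409)  len=0.0702
  (v9,v14,v5) [+-+] → (0.7128, 1.7086, -0.409)–(0.7128, 1.91469, -0.081399)  len=0.3870
  (v5,v14,v10) [+--] → (0.7128, 1.91469, -0.081399)–(0.7128, 1.9659, 0)  len=0.0962
  (v20,v25,v21) [-+-] → (0.7128, -1.9659, 0)–(0.7128, -1.91469, 0.081399)  len=0.0962
  (v21,v25,v26) [-++] → (0.7128, -1.91469, 0.081399)–(0.7128, -1.7086, 0.409)  len=0.3870
  (v21,v26,v22) [-+-] → (0.7128, -1.7086, 0.409)–(0.7128, -1.64284, 0.384317)  len=0.0702
  (v22,v26,v27) [-++] → (0.7128, -1.64284, 0.384317)–(0.7128, -1.2922, 0.2527)  len=0.3745
  (v22,v27,v23) [-+-] → (0.7128, -1.2922, 0.2527)–(0.7128, -1.2922, 0.241421)  len=0.0113
  (v23,v27,v28) [-++] → (0.7128, -1.2922, 0.241421)–(0.7128, -1.2922, -0.2527)  len=0.4941
  (v23,v28,v24) [-+-] → (0.7128, -1.2922, -0.2527)–(0.7128, -1.3002, -0.255704)  len=0.0085
  (v24,v28,v29) [-++] → (0.7128, -1.3002, -0.255704)–(0.7128, -1.7086, -0.409)  len=0.4362
  (v24,v29,v20) [-+-] → (0.7128, -1.7086, -0.409)–(0.7128, -1.74178, -0.356251)  len=0.0623
  (v20,v29,v25) [-++] → (0.7128, -1.74178, -0.356251)–(0.7128, -1.9659, 0)  len=0.4209

Chained into 2 loop(s):
  loop 1: 10 segments, perimeter = 2.3613
  loop 2: 10 segments, perimeter = 2.3613
Total perimeter = 4.723
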